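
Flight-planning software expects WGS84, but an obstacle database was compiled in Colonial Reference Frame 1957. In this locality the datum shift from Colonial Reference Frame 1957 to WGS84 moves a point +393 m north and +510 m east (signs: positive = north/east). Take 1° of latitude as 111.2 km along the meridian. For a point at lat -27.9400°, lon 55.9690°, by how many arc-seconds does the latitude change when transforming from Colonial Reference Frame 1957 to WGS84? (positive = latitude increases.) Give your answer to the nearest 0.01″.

Δφ = 12.72″

1° of latitude = 111.2 km, so Δφ = 393.0 / 111200 = 0.0035342° = 12.723″.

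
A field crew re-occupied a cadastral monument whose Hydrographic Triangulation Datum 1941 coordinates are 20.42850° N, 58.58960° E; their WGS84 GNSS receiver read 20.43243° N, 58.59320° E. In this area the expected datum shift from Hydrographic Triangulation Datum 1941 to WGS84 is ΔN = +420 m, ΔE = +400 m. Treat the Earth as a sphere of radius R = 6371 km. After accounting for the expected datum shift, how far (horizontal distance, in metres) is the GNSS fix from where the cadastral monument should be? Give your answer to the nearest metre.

30 m

Observed coordinate differences: Δφ = +0.00393°, Δλ = +0.00360°.
Converting to metres (1° lat = 111195 m, cos φ = 0.937108): observed ΔN = 437.0 m, observed ΔE = 375.1 m.
Subtracting the expected shift leaves a residual of 437.0 − (420) = 17.0 m north and 375.1 − (400) = -24.9 m east.
Residual distance = √(17.0² + (-24.9)²) = 30.1 m.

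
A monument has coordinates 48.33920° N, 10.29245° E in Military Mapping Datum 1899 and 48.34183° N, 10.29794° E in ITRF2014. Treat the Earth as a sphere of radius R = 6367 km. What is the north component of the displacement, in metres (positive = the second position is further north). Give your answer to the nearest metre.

Δφ = 48.34183° − 48.33920° = +0.00263°; Δλ = 10.29794° − 10.29245° = +0.00549°.
1° along a meridian = πR/180 = 111125 m.
ΔN = Δφ × 111125 = 292.3 m; ΔE = Δλ × 111125 × cos(48.33920°) = +0.00549 × 111125 × 0.664719 = 405.5 m.

ΔN = 292 m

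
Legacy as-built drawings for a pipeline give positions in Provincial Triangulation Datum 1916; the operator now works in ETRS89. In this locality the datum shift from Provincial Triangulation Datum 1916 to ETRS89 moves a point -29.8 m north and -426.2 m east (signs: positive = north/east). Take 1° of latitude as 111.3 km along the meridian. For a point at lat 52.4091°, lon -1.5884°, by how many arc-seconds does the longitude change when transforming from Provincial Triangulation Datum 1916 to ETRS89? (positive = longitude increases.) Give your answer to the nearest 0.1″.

At latitude 52.4091°, cos φ = 0.610019.
1° of longitude at this latitude = 111.3 × cos φ = 67.90 km, so Δλ = -426.2 / 67895.2 = -0.0062773° = -22.598″.

Δλ = -22.6″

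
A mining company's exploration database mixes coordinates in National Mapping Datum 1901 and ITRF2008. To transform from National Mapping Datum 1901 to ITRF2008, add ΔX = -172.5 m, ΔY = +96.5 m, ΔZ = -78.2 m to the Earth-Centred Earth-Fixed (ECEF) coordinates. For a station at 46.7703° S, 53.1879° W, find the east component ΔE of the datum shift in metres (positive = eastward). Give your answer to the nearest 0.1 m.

ΔE = -80.3 m

At φ = -46.7703°, λ = -53.1879°: sin φ = -0.728614, cos φ = 0.684925, sin λ = -0.800605, cos λ = 0.599193.
ΔE = −sin λ·ΔX + cos λ·ΔY = −(-0.800605)·(-172.5) + (0.599193)·(96.5) = -80.28 m.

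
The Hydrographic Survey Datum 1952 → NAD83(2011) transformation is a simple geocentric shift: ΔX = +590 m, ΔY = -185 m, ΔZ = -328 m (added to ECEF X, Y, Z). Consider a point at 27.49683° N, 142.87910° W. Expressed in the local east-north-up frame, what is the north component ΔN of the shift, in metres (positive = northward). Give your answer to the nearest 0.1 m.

At φ = 27.49683°, λ = -142.87910°: sin φ = 0.461700, cos φ = 0.887036, sin λ = -0.603499, cos λ = -0.797364.
ΔN = −sin φ cos λ·ΔX − sin φ sin λ·ΔY + cos φ·ΔZ = −(0.461700)(-0.797364)(590) − (0.461700)(-0.603499)(-185) + (0.887036)(-328) = -125.29 m.

ΔN = -125.3 m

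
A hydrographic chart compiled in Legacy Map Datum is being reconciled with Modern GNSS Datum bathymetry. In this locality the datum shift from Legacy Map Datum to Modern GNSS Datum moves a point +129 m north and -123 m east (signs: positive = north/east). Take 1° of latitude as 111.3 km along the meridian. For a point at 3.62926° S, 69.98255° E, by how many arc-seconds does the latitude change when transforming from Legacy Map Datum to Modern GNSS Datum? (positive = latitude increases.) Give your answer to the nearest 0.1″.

1° of latitude = 111.3 km, so Δφ = 129.0 / 111300 = 0.0011590° = 4.173″.

Δφ = 4.2″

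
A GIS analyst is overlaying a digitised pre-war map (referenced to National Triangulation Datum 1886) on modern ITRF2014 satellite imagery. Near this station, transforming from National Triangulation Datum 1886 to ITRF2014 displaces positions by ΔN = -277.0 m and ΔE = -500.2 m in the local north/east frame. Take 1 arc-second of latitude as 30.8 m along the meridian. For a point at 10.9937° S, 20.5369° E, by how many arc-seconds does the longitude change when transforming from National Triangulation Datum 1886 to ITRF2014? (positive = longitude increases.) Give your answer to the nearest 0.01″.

Δλ = -16.54″

At latitude -10.9937°, cos φ = 0.981648.
1″ of longitude at this latitude = 30.80 × cos φ = 30.2348 m, so Δλ = -500.2 / 30.2348 = -16.544″.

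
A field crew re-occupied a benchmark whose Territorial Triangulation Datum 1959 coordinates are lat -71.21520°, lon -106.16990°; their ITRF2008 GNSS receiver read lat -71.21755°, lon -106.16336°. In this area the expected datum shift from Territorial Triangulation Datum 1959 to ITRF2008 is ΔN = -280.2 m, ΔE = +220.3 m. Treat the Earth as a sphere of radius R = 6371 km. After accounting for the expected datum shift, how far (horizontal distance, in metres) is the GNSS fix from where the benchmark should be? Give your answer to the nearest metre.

23 m

Observed coordinate differences: Δφ = -0.00235°, Δλ = +0.00654°.
Converting to metres (1° lat = 111195 m, cos φ = 0.322015): observed ΔN = -261.3 m, observed ΔE = 234.2 m.
Subtracting the expected shift leaves a residual of -261.3 − (-280.2) = 18.9 m north and 234.2 − (220.3) = 13.9 m east.
Residual distance = √(18.9² + 13.9²) = 23.4 m.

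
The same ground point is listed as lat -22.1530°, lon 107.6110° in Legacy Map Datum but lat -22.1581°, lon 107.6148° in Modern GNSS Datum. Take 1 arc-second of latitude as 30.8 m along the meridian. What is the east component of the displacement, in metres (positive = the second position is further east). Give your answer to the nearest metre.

ΔE = 390 m

Δφ = -22.1581° − -22.1530° = -0.0051°; Δλ = 107.6148° − 107.6110° = +0.0038°.
1° of latitude = 3600 × 30.80 = 110880 m.
ΔN = Δφ × 110880 = -565.5 m; ΔE = Δλ × 110880 × cos(-22.1530°) = +0.0038 × 110880 × 0.926180 = 390.2 m.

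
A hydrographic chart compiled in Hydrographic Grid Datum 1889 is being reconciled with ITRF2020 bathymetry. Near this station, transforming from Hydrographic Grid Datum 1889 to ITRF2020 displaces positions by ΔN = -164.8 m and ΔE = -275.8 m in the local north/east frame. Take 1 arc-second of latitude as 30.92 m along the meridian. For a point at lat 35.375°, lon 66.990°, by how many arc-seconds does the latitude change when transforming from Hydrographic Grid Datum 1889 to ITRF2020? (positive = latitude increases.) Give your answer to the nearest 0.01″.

Δφ = -5.33″

1″ of latitude = 30.92 m, so Δφ = -164.8 / 30.92 = -5.330″.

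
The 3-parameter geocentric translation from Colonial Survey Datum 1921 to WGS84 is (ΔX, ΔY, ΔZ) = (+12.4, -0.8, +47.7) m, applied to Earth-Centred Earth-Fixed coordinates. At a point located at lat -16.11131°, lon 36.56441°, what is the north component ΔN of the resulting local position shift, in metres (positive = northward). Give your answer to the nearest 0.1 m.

The local north axis is (−sin φ cos λ, −sin φ sin λ, cos φ), giving ΔN = 2.764 − 0.132 + 45.827 = 48.46 m.

ΔN = 48.5 m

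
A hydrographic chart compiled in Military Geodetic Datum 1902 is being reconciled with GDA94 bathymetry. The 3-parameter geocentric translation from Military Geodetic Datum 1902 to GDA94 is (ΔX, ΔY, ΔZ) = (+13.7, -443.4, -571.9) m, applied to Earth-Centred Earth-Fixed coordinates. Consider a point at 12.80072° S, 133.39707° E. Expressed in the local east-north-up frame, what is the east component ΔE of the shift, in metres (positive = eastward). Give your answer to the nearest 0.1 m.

At φ = -12.80072°, λ = 133.39707°: sin φ = -0.221561, cos φ = 0.975147, sin λ = 0.726610, cos λ = -0.687050.
ΔE = −sin λ·ΔX + cos λ·ΔY = −(0.726610)·(13.7) + (-0.687050)·(-443.4) = 294.68 m.

ΔE = 294.7 m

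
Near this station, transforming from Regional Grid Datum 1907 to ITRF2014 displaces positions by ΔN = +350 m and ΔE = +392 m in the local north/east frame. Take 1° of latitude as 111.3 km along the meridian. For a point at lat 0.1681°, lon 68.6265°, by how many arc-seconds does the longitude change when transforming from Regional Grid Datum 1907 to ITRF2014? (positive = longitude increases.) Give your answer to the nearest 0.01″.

Δλ = 12.68″

At latitude 0.1681°, cos φ = 0.999996.
1° of longitude at this latitude = 111.3 × cos φ = 111.30 km, so Δλ = 392.0 / 111299.5 = 0.0035220° = 12.679″.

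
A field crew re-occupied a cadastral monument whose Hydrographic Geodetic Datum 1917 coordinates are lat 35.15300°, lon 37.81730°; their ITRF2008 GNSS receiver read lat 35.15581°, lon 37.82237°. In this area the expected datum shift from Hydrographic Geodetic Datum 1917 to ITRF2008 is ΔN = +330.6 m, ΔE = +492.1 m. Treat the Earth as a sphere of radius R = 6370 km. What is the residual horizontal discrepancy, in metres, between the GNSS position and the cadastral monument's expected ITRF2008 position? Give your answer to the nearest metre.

Observed coordinate differences: Δφ = +0.00281°, Δλ = +0.00507°.
Converting to metres (1° lat = 111177 m, cos φ = 0.817617): observed ΔN = 312.4 m, observed ΔE = 460.9 m.
Subtracting the expected shift leaves a residual of 312.4 − (330.6) = -18.2 m north and 460.9 − (492.1) = -31.2 m east.
Residual distance = √((-18.2)² + (-31.2)²) = 36.1 m.

36 m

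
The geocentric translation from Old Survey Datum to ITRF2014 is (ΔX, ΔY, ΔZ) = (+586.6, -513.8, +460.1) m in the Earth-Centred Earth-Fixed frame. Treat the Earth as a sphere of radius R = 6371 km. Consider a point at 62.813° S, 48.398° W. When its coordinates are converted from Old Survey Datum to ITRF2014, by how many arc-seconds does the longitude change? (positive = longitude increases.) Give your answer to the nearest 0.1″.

Δλ = 6.9″

sin φ = -0.889520, cos φ = 0.456896, sin λ = -0.747775, cos λ = 0.663952.
East component: ΔE = −sin λ·ΔX + cos λ·ΔY = −(-0.747775)(586.6) + (0.663952)(-513.8) = 97.51 m.
1° of latitude spans πR/180 = 111195 m; at latitude φ, 1° of longitude spans that × cos φ = 50804.5 m, so Δλ = 97.51 / 50804.5 × 3600 = 6.909″.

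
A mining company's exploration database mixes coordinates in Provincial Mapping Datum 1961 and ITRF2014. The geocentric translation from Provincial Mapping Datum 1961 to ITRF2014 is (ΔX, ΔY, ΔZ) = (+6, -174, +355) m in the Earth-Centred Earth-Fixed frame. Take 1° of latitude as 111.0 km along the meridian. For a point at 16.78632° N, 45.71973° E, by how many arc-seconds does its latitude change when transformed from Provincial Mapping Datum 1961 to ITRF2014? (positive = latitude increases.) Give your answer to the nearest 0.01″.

Δφ = 12.15″

sin φ = 0.288803, cos φ = 0.957388, sin λ = 0.715933, cos λ = 0.698169.
North component: ΔN = −sin φ cos λ·ΔX − sin φ sin λ·ΔY + cos φ·ΔZ = −(0.288803)(0.698169)(6) − (0.288803)(0.715933)(-174) + (0.957388)(355) = 374.64 m.
1° of latitude spans 111000 m, so Δφ = 374.64 / 111000 × 3600 = 12.150″.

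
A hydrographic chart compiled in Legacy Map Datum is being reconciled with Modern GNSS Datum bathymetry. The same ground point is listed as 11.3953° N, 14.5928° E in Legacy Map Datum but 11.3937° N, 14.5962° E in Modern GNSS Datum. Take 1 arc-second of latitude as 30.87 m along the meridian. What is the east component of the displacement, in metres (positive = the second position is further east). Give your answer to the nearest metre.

ΔE = 370 m

Δφ = 11.3937° − 11.3953° = -0.0016°; Δλ = 14.5962° − 14.5928° = +0.0034°.
1° of latitude = 3600 × 30.87 = 111132 m.
ΔN = Δφ × 111132 = -177.8 m; ΔE = Δλ × 111132 × cos(11.3953°) = +0.0034 × 111132 × 0.980287 = 370.4 m.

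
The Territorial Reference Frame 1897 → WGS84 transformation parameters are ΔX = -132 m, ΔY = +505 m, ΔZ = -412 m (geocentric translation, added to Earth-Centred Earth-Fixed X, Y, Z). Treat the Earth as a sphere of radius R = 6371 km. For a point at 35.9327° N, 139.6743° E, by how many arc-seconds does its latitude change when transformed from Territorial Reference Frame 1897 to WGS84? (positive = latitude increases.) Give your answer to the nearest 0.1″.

sin φ = 0.586835, cos φ = 0.809707, sin λ = 0.647132, cos λ = -0.762378.
North component: ΔN = −sin φ cos λ·ΔX − sin φ sin λ·ΔY + cos φ·ΔZ = −(0.586835)(-0.762378)(-132) − (0.586835)(0.647132)(505) + (0.809707)(-412) = -584.43 m.
1° of latitude spans πR/180 = 111195 m, so Δφ = -584.43 / 111195 × 3600 = -18.921″.

Δφ = -18.9″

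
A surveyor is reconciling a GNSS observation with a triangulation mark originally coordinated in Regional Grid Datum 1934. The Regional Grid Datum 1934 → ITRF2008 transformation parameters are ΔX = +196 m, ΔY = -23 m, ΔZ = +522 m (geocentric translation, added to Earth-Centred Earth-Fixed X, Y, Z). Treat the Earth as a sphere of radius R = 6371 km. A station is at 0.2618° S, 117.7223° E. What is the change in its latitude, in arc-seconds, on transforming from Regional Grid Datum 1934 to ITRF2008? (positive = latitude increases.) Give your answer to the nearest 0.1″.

sin φ = -0.004569, cos φ = 0.999990, sin λ = 0.885213, cos λ = -0.465187.
North component: ΔN = −sin φ cos λ·ΔX − sin φ sin λ·ΔY + cos φ·ΔZ = −(-0.004569)(-0.465187)(196) − (-0.004569)(0.885213)(-23) + (0.999990)(522) = 521.48 m.
1° of latitude spans πR/180 = 111195 m, so Δφ = 521.48 / 111195 × 3600 = 16.883″.

Δφ = 16.9″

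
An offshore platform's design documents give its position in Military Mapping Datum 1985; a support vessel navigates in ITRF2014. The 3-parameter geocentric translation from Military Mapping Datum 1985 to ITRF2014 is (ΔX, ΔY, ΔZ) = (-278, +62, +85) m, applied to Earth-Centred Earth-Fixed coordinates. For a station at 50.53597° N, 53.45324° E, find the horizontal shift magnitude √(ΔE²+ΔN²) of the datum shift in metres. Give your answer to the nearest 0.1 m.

297.1 m

The local east axis at (φ, λ) is (−sin λ, cos λ, 0), so ΔE = −sin(53.45324°)·(-278) + cos(53.45324°)·62 = 260.26 m.
The local north axis is (−sin φ cos λ, −sin φ sin λ, cos φ), giving ΔN = 127.803 − 38.454 + 54.025 = 143.37 m.
Horizontal magnitude = √(ΔE² + ΔN²) = √(260.26² + 143.37²) = 297.14 m.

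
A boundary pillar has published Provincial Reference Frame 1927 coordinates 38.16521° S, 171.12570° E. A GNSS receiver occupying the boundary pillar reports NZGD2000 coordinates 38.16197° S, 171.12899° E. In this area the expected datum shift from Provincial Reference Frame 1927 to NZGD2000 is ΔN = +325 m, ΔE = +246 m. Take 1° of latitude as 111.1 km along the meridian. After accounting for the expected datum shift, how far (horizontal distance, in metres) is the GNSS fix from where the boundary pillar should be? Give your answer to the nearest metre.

54 m

Observed coordinate differences: Δφ = +0.00324°, Δλ = +0.00329°.
Converting to metres (1° lat = 111100 m, cos φ = 0.786232): observed ΔN = 360.0 m, observed ΔE = 287.4 m.
Subtracting the expected shift leaves a residual of 360.0 − (325) = 35.0 m north and 287.4 − (246) = 41.4 m east.
Residual distance = √(35.0² + 41.4²) = 54.2 m.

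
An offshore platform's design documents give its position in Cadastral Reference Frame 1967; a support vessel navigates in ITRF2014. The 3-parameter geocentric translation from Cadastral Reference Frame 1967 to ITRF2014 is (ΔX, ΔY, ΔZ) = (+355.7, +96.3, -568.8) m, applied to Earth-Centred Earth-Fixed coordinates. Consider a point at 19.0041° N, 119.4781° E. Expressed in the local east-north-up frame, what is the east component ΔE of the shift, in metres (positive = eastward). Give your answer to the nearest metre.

At φ = 19.0041°, λ = 119.4781°: sin φ = 0.325636, cos φ = 0.945495, sin λ = 0.870544, cos λ = -0.492091.
ΔE = −sin λ·ΔX + cos λ·ΔY = −(0.870544)·(355.7) + (-0.492091)·(96.3) = -357.04 m.

ΔE = -357 m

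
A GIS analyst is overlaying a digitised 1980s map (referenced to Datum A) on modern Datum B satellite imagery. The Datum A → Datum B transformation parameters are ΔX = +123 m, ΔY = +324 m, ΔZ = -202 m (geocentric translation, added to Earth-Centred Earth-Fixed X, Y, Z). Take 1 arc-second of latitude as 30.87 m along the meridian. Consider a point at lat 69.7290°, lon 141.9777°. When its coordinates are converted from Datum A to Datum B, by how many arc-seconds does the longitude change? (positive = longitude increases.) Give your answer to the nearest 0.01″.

sin φ = 0.938064, cos φ = 0.346461, sin λ = 0.615968, cos λ = -0.787771.
East component: ΔE = −sin λ·ΔX + cos λ·ΔY = −(0.615968)(123) + (-0.787771)(324) = -331.00 m.
1° of latitude spans 3600 × 30.87 = 111132 m; at latitude φ, 1° of longitude spans that × cos φ = 38502.9 m, so Δλ = -331.00 / 38502.9 × 3600 = -30.949″.

Δλ = -30.95″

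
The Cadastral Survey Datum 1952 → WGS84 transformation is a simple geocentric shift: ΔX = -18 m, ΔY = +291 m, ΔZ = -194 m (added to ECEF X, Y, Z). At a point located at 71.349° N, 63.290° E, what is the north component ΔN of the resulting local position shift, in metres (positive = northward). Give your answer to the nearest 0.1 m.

At φ = 71.349°, λ = 63.290°: sin φ = 0.947484, cos φ = 0.319803, sin λ = 0.893293, cos λ = 0.449475.
ΔN = −sin φ cos λ·ΔX − sin φ sin λ·ΔY + cos φ·ΔZ = −(0.947484)(0.449475)(-18) − (0.947484)(0.893293)(291) + (0.319803)(-194) = -300.67 m.

ΔN = -300.7 m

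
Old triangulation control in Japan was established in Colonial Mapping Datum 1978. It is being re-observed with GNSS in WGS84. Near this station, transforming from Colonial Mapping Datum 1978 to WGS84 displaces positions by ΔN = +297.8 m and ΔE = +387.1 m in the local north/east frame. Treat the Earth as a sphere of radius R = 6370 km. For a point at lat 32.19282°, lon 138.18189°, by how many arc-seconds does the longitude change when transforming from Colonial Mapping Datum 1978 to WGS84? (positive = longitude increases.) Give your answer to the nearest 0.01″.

At latitude 32.19282°, cos φ = 0.846260.
One radian of longitude at latitude φ spans R cos φ, so Δλ = ΔE / (R cos φ) = 387.1 / (6370000 × 0.846260) = 7.1809e-05 rad = 14.812″.

Δλ = 14.81″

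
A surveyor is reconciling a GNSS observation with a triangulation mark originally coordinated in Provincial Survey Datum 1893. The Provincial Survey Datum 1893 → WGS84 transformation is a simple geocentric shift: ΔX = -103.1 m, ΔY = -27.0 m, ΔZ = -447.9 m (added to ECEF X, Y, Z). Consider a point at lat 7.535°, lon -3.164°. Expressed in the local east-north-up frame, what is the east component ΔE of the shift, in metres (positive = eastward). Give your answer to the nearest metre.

The local east axis at (φ, λ) is (−sin λ, cos λ, 0), so ΔE = −sin(-3.164°)·(-103.1) + cos(-3.164°)·(-27.0) = -32.65 m.

ΔE = -33 m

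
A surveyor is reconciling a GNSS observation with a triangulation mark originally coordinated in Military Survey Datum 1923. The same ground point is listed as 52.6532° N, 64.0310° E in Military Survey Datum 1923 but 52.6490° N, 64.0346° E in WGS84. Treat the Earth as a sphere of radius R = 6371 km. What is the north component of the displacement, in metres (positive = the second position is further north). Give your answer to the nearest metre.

ΔN = -467 m

Δφ = 52.6490° − 52.6532° = -0.0042°; Δλ = 64.0346° − 64.0310° = +0.0036°.
1° along a meridian = πR/180 = 111195 m.
ΔN = Δφ × 111195 = -467.0 m; ΔE = Δλ × 111195 × cos(52.6532°) = +0.0036 × 111195 × 0.606638 = 242.8 m.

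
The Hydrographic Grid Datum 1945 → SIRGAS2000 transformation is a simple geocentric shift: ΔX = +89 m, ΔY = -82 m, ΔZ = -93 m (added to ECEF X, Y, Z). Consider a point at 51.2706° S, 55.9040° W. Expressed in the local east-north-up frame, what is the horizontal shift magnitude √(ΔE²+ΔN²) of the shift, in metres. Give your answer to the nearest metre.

44 m

At φ = -51.2706°, λ = -55.9040°: sin φ = -0.780109, cos φ = 0.625643, sin λ = -0.828099, cos λ = 0.560581.
ΔE = −sin λ·ΔX + cos λ·ΔY = −(-0.828099)·(89) + (0.560581)·(-82) = 27.73 m.
ΔN = −sin φ cos λ·ΔX − sin φ sin λ·ΔY + cos φ·ΔZ = −(-0.780109)(0.560581)(89) − (-0.780109)(-0.828099)(-82) + (0.625643)(-93) = 33.71 m.
Horizontal magnitude = √(ΔE² + ΔN²) = √(27.73² + 33.71²) = 43.65 m.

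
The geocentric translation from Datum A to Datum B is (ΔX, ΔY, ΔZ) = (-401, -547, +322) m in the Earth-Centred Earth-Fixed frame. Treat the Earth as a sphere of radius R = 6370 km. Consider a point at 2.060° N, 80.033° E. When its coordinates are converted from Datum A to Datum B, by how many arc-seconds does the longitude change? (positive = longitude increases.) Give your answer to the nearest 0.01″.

Δλ = 9.73″

sin φ = 0.035946, cos φ = 0.999354, sin λ = 0.984908, cos λ = 0.173081.
East component: ΔE = −sin λ·ΔX + cos λ·ΔY = −(0.984908)(-401) + (0.173081)(-547) = 300.27 m.
1° of latitude spans πR/180 = 111177 m; at latitude φ, 1° of longitude spans that × cos φ = 111105.6 m, so Δλ = 300.27 / 111105.6 × 3600 = 9.729″.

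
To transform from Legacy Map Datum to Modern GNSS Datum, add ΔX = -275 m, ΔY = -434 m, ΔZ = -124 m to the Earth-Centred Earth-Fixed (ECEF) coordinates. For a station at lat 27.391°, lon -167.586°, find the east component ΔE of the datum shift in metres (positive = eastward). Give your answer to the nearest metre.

ΔE = 365 m

At φ = 27.391°, λ = -167.586°: sin φ = 0.460060, cos φ = 0.887888, sin λ = -0.214974, cos λ = -0.976620.
ΔE = −sin λ·ΔX + cos λ·ΔY = −(-0.214974)·(-275) + (-0.976620)·(-434) = 364.74 m.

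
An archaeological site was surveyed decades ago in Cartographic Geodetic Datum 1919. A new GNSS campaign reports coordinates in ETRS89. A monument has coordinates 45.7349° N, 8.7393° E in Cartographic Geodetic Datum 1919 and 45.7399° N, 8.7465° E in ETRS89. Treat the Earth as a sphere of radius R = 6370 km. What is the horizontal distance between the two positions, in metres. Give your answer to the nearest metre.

Δφ = 45.7399° − 45.7349° = +0.0050°; Δλ = 8.7465° − 8.7393° = +0.0072°.
1° along a meridian = πR/180 = 111177 m.
ΔN = Δφ × 111177 = 555.9 m; ΔE = Δλ × 111177 × cos(45.7349°) = +0.0072 × 111177 × 0.697979 = 558.7 m.
Distance = √(ΔE² + ΔN²) = √(558.7² + 555.9²) = 788.1 m.

788 m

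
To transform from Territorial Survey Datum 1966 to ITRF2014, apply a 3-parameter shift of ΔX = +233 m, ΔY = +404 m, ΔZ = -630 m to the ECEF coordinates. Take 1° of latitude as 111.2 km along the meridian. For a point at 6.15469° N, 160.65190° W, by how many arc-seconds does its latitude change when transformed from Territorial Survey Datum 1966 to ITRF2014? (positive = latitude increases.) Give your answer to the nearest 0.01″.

sin φ = 0.107213, cos φ = 0.994236, sin λ = -0.331307, cos λ = -0.943523.
North component: ΔN = −sin φ cos λ·ΔX − sin φ sin λ·ΔY + cos φ·ΔZ = −(0.107213)(-0.943523)(233) − (0.107213)(-0.331307)(404) + (0.994236)(-630) = -588.45 m.
1° of latitude spans 111200 m, so Δφ = -588.45 / 111200 × 3600 = -19.050″.

Δφ = -19.05″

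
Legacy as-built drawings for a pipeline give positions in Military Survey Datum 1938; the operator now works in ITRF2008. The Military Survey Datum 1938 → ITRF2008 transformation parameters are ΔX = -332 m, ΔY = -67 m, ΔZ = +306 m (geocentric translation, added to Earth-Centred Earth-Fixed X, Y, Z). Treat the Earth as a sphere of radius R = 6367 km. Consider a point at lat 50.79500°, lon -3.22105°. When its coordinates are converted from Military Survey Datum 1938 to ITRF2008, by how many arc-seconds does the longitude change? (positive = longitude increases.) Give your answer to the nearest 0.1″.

sin φ = 0.774889, cos φ = 0.632097, sin λ = -0.056188, cos λ = 0.998420.
East component: ΔE = −sin λ·ΔX + cos λ·ΔY = −(-0.056188)(-332) + (0.998420)(-67) = -85.55 m.
1° of latitude spans πR/180 = 111125 m; at latitude φ, 1° of longitude spans that × cos φ = 70241.8 m, so Δλ = -85.55 / 70241.8 × 3600 = -4.384″.

Δλ = -4.4″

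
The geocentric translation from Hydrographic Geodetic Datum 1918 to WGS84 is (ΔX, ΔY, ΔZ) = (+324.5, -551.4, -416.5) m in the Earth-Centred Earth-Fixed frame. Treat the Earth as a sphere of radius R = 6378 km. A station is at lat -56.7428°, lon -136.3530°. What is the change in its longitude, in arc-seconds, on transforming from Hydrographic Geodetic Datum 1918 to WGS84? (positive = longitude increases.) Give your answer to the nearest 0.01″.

sin φ = -0.836217, cos φ = 0.548398, sin λ = -0.690213, cos λ = -0.723606.
East component: ΔE = −sin λ·ΔX + cos λ·ΔY = −(-0.690213)(324.5) + (-0.723606)(-551.4) = 622.97 m.
1° of latitude spans πR/180 = 111317 m; at latitude φ, 1° of longitude spans that × cos φ = 61046.1 m, so Δλ = 622.97 / 61046.1 × 3600 = 36.738″.

Δλ = 36.74″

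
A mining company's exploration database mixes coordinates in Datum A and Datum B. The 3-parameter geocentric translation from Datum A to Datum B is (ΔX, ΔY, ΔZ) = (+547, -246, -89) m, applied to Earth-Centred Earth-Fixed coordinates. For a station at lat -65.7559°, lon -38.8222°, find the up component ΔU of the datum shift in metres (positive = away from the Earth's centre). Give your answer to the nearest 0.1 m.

ΔU = 319.5 m

At φ = -65.7559°, λ = -38.8222°: sin φ = -0.911804, cos φ = 0.410625, sin λ = -0.626906, cos λ = 0.779095.
ΔU = cos φ cos λ·ΔX + cos φ sin λ·ΔY + sin φ·ΔZ = (0.410625)(0.779095)(547) + (0.410625)(-0.626906)(-246) + (-0.911804)(-89) = 319.47 m.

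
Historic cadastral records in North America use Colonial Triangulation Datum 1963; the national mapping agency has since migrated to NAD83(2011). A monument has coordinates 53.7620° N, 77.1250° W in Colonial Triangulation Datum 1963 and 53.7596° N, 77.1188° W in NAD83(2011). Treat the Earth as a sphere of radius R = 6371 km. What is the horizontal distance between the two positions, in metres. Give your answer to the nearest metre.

487 m

Δφ = 53.7596° − 53.7620° = -0.0024°; Δλ = -77.1188° − -77.1250° = +0.0062°.
1° along a meridian = πR/180 = 111195 m.
ΔN = Δφ × 111195 = -266.9 m; ΔE = Δλ × 111195 × cos(53.7620°) = +0.0062 × 111195 × 0.591141 = 407.5 m.
Distance = √(ΔE² + ΔN²) = √(407.5² + (-266.9)²) = 487.1 m.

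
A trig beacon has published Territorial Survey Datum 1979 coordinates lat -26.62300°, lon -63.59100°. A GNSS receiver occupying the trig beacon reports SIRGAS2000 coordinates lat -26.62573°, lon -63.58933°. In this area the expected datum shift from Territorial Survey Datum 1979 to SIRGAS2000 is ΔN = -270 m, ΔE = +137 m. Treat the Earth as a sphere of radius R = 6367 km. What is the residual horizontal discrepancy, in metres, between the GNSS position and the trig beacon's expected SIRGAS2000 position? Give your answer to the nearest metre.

Observed coordinate differences: Δφ = -0.00273°, Δλ = +0.00167°.
Converting to metres (1° lat = 111125 m, cos φ = 0.893974): observed ΔN = -303.4 m, observed ΔE = 165.9 m.
Subtracting the expected shift leaves a residual of -303.4 − (-270) = -33.4 m north and 165.9 − (137) = 28.9 m east.
Residual distance = √((-33.4)² + 28.9²) = 44.1 m.

44 m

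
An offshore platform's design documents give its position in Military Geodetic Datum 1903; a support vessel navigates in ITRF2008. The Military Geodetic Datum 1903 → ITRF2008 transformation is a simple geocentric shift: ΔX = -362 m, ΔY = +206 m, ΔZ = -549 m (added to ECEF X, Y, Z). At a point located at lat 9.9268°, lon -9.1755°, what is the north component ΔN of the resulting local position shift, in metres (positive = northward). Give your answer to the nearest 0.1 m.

At φ = 9.9268°, λ = -9.1755°: sin φ = 0.172390, cos φ = 0.985029, sin λ = -0.159459, cos λ = 0.987205.
ΔN = −sin φ cos λ·ΔX − sin φ sin λ·ΔY + cos φ·ΔZ = −(0.172390)(0.987205)(-362) − (0.172390)(-0.159459)(206) + (0.985029)(-549) = -473.51 m.

ΔN = -473.5 m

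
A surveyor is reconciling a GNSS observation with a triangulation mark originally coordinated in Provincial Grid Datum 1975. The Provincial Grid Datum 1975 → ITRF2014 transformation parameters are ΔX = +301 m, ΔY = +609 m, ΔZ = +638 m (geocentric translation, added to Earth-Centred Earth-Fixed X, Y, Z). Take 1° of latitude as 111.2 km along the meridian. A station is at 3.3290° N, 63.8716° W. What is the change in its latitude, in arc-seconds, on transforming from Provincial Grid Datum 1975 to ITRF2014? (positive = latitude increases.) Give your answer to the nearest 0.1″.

sin φ = 0.058069, cos φ = 0.998313, sin λ = -0.897809, cos λ = 0.440384.
North component: ΔN = −sin φ cos λ·ΔX − sin φ sin λ·ΔY + cos φ·ΔZ = −(0.058069)(0.440384)(301) − (0.058069)(-0.897809)(609) + (0.998313)(638) = 660.98 m.
1° of latitude spans 111200 m, so Δφ = 660.98 / 111200 × 3600 = 21.399″.

Δφ = 21.4″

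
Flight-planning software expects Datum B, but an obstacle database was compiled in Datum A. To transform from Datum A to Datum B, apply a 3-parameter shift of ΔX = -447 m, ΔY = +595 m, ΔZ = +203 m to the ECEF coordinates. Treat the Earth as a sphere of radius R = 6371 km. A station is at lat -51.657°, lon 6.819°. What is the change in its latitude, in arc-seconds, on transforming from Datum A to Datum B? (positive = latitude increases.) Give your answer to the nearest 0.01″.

Δφ = -5.40″

sin φ = -0.784311, cos φ = 0.620368, sin λ = 0.118733, cos λ = 0.992926.
North component: ΔN = −sin φ cos λ·ΔX − sin φ sin λ·ΔY + cos φ·ΔZ = −(-0.784311)(0.992926)(-447) − (-0.784311)(0.118733)(595) + (0.620368)(203) = -166.76 m.
1° of latitude spans πR/180 = 111195 m, so Δφ = -166.76 / 111195 × 3600 = -5.399″.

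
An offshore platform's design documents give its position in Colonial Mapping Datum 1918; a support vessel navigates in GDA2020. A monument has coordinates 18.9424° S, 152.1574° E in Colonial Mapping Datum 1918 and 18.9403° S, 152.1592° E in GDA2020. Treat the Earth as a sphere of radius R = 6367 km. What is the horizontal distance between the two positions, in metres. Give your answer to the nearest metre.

300 m

Δφ = -18.9403° − -18.9424° = +0.0021°; Δλ = 152.1592° − 152.1574° = +0.0018°.
1° along a meridian = πR/180 = 111125 m.
ΔN = Δφ × 111125 = 233.4 m; ΔE = Δλ × 111125 × cos(-18.9424°) = +0.0018 × 111125 × 0.945845 = 189.2 m.
Distance = √(ΔE² + ΔN²) = √(189.2² + 233.4²) = 300.4 m.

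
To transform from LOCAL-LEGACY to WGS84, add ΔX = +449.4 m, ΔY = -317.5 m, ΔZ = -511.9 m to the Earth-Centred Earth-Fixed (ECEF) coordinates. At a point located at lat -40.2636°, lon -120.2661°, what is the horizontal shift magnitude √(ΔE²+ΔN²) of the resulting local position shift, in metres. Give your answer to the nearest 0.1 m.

At φ = -40.2636°, λ = -120.2661°: sin φ = -0.646305, cos φ = 0.763079, sin λ = -0.863694, cos λ = -0.504017.
ΔE = −sin λ·ΔX + cos λ·ΔY = −(-0.863694)·(449.4) + (-0.504017)·(-317.5) = 548.17 m.
ΔN = −sin φ cos λ·ΔX − sin φ sin λ·ΔY + cos φ·ΔZ = −(-0.646305)(-0.504017)(449.4) − (-0.646305)(-0.863694)(-317.5) + (0.763079)(-511.9) = -359.78 m.
Horizontal magnitude = √(ΔE² + ΔN²) = √(548.17² + (-359.78)²) = 655.69 m.

655.7 m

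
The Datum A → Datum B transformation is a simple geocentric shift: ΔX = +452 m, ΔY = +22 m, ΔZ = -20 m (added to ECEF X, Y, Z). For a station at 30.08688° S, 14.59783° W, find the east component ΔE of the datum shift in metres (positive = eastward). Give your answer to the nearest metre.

At φ = -30.08688°, λ = -14.59783°: sin φ = -0.501313, cos φ = 0.865266, sin λ = -0.252033, cos λ = 0.967719.
ΔE = −sin λ·ΔX + cos λ·ΔY = −(-0.252033)·(452) + (0.967719)·(22) = 135.21 m.

ΔE = 135 m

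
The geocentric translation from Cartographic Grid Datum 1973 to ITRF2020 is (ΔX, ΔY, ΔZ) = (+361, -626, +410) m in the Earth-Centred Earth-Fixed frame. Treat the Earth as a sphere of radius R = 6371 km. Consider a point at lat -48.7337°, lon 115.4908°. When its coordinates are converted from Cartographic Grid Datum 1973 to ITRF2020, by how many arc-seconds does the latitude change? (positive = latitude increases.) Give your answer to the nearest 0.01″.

Δφ = -8.78″

sin φ = -0.751652, cos φ = 0.659560, sin λ = 0.902654, cos λ = -0.430366.
North component: ΔN = −sin φ cos λ·ΔX − sin φ sin λ·ΔY + cos φ·ΔZ = −(-0.751652)(-0.430366)(361) − (-0.751652)(0.902654)(-626) + (0.659560)(410) = -271.09 m.
1° of latitude spans πR/180 = 111195 m, so Δφ = -271.09 / 111195 × 3600 = -8.777″.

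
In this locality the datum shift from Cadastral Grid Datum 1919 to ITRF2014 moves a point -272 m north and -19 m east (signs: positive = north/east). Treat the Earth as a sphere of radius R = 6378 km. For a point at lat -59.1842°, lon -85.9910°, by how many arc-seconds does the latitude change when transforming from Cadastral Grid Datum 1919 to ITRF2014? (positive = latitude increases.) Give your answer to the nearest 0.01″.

Δφ = -8.80″

On a sphere of radius R, 1 rad of latitude = R, so Δφ = ΔN / R = -272.0 / 6378000 = -4.2647e-05 rad = -8.796″.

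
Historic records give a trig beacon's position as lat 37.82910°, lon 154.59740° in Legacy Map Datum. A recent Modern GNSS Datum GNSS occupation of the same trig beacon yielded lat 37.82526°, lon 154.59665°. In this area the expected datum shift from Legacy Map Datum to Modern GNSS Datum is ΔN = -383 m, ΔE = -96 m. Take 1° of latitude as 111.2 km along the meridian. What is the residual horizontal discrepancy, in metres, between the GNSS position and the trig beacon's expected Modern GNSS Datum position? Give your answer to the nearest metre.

Observed coordinate differences: Δφ = -0.00384°, Δλ = -0.00075°.
Converting to metres (1° lat = 111200 m, cos φ = 0.789844): observed ΔN = -427.0 m, observed ΔE = -65.9 m.
Subtracting the expected shift leaves a residual of -427.0 − (-383) = -44.0 m north and -65.9 − (-96) = 30.1 m east.
Residual distance = √((-44.0)² + 30.1²) = 53.3 m.

53 m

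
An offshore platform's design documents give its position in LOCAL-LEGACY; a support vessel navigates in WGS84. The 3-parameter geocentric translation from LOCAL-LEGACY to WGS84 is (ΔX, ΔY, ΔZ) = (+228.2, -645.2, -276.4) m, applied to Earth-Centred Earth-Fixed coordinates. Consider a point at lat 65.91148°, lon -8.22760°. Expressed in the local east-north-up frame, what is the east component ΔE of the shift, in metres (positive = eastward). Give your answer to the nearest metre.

At φ = 65.91148°, λ = -8.22760°: sin φ = 0.912916, cos φ = 0.408148, sin λ = -0.143106, cos λ = 0.989707.
ΔE = −sin λ·ΔX + cos λ·ΔY = −(-0.143106)·(228.2) + (0.989707)·(-645.2) = -605.90 m.

ΔE = -606 m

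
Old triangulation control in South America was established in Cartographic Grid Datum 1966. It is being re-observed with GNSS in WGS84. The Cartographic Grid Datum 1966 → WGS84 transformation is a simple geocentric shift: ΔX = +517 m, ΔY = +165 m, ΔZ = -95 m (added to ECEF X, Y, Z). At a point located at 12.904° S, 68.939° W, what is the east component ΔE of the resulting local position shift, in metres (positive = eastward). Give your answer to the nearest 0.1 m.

ΔE = 541.8 m

The local east axis at (φ, λ) is (−sin λ, cos λ, 0), so ΔE = −sin(-68.939°)·517 + cos(-68.939°)·165 = 541.76 m.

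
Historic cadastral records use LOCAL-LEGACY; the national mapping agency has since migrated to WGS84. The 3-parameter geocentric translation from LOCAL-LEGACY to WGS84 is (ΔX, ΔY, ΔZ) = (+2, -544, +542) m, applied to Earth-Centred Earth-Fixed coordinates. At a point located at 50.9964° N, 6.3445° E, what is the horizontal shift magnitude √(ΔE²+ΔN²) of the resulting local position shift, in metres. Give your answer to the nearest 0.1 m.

At φ = 50.9964°, λ = 6.3445°: sin φ = 0.777106, cos φ = 0.629369, sin λ = 0.110506, cos λ = 0.993875.
ΔE = −sin λ·ΔX + cos λ·ΔY = −(0.110506)·(2) + (0.993875)·(-544) = -540.89 m.
ΔN = −sin φ cos λ·ΔX − sin φ sin λ·ΔY + cos φ·ΔZ = −(0.777106)(0.993875)(2) − (0.777106)(0.110506)(-544) + (0.629369)(542) = 386.29 m.
Horizontal magnitude = √(ΔE² + ΔN²) = √((-540.89)² + 386.29²) = 664.67 m.

664.7 m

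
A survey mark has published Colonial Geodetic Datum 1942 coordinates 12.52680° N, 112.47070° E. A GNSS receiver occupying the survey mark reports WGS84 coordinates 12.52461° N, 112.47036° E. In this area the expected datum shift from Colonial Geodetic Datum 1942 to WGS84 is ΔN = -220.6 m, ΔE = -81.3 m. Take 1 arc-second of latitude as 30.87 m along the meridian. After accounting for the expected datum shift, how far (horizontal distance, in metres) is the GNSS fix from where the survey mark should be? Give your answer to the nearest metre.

50 m

Observed coordinate differences: Δφ = -0.00219°, Δλ = -0.00034°.
Converting to metres (1° lat = 111132 m, cos φ = 0.976195): observed ΔN = -243.4 m, observed ΔE = -36.9 m.
Subtracting the expected shift leaves a residual of -243.4 − (-220.6) = -22.8 m north and -36.9 − (-81.3) = 44.4 m east.
Residual distance = √((-22.8)² + 44.4²) = 49.9 m.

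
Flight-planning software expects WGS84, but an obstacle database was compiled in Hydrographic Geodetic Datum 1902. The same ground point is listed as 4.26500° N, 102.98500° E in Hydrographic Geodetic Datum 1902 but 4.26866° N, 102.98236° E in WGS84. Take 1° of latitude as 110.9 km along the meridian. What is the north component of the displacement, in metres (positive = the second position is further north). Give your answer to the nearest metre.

Δφ = 4.26866° − 4.26500° = +0.00366°; Δλ = 102.98236° − 102.98500° = -0.00264°.
ΔN = Δφ × 110900 = 405.9 m; ΔE = Δλ × 110900 × cos(4.26500°) = -0.00264 × 110900 × 0.997231 = -292.0 m.

ΔN = 406 m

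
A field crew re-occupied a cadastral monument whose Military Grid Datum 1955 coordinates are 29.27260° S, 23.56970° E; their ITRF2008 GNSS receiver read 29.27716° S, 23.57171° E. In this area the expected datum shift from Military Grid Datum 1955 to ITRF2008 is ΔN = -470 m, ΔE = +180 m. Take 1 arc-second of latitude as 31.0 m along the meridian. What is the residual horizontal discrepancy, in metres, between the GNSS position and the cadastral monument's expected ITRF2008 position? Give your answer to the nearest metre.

42 m

Observed coordinate differences: Δφ = -0.00456°, Δλ = +0.00201°.
Converting to metres (1° lat = 111600 m, cos φ = 0.872303): observed ΔN = -508.9 m, observed ΔE = 195.7 m.
Subtracting the expected shift leaves a residual of -508.9 − (-470) = -38.9 m north and 195.7 − (180) = 15.7 m east.
Residual distance = √((-38.9)² + 15.7²) = 41.9 m.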